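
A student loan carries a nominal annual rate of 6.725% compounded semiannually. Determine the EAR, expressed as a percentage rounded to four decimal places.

EAR = (1 + 0.06725/2)^2 − 1.
= (1 + 0.033625)^2 − 1 = 1.068381 − 1 = 6.8381%.

6.8381%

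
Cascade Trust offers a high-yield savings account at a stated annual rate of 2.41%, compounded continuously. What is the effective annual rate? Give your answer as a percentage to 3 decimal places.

With continuous compounding, EAR = e^0.0241 − 1.
e^0.0241 = 1.024393, so EAR = 0.024393 = 2.439%.

2.439%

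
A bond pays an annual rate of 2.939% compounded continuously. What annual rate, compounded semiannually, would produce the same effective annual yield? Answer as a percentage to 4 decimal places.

EAR under continuous compounding: e^0.02939 − 1 = 0.029826.
Solve (1 + r/2)^2 = 1.029826: r/2 = 1.029826^(1/2) − 1 = 0.014804, so r = 0.029607 = 2.9607%.

2.9607%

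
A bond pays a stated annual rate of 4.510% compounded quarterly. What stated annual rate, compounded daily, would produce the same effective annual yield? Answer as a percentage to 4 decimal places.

4.4850%

EAR = (1 + 0.04510/4)^4 − 1 = 0.045869.
Solve (1 + r/365)^365 = 1.045869: r/365 = 1.045869^(1/365) − 1 = 0.000123, so r = 0.044850 = 4.4850%.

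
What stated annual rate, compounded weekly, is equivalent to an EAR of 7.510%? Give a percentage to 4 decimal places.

7.2464%

(1 + r/52)^52 − 1 = 0.07510, so 1 + r/52 = 1.07510^(1/52).
r/52 = 0.001394, so r = 0.072464 = 7.2464%.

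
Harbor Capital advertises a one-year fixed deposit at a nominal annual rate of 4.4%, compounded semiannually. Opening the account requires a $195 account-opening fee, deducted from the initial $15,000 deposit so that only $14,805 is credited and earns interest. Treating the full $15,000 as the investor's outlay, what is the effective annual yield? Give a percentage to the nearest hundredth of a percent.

3.09%

Value after one year: 14,805 × (1 + 0.044/2)^2 = 14,805 × 1.044484 = $15,463.59.
Effective yield on the $15,000 outlay: 15,463.59 / 15,000 − 1 = 0.030906 = 3.09%.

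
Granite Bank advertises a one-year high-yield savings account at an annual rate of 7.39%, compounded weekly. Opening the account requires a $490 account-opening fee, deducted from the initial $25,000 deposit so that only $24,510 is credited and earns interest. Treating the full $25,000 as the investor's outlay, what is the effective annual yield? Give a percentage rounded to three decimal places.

5.554%

Value after one year: 24,510 × (1 + 0.0739/52)^52 = 24,510 × 1.076643 = $26,388.51.
Effective yield on the $25,000 outlay: 26,388.51 / 25,000 − 1 = 0.055540 = 5.554%.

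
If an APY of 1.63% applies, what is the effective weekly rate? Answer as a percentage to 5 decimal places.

The per-week rate i satisfies (1 + i)^52 = 1 + 0.0163.
i = 1.0163^(1/52) − 1 = 0.0003110 = 0.03110%.

0.03110%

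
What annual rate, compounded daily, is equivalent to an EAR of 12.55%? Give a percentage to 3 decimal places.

(1 + r/365)^365 − 1 = 0.1255, so 1 + r/365 = 1.1255^(1/365).
r/365 = 0.000324, so r = 0.118247 = 11.825%.

11.825%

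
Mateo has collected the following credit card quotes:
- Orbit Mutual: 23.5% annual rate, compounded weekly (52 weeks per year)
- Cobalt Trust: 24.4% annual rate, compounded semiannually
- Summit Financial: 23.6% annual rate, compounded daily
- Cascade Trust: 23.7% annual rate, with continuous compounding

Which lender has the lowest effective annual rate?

Orbit Mutual: (1 + 0.235/52)^52 − 1 = 26.424%
Cobalt Trust: (1 + 0.244/2)^2 − 1 = 25.888%
Summit Financial: (1 + 0.236/365)^365 − 1 = 26.608%
Cascade Trust: e^0.237 − 1 = 26.744%
The lowest effective annual rate is Cobalt Trust at 25.888%.

Cobalt Trust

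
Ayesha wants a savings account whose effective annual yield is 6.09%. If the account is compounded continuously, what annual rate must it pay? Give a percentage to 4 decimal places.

5.9118%

Continuous: nominal r satisfies e^r − 1 = 0.0609.
r = ln(1 + 0.0609) = ln(1.0609) = 0.059118 = 5.9118%.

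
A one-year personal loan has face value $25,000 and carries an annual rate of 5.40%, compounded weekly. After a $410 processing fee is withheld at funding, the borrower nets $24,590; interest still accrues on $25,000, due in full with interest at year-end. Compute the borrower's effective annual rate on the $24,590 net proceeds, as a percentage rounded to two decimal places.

Amount owed after one year: 25,000 × (1 + 0.0540/52)^52 = 25,000 × 1.055455 = $26,386.38.
Effective rate on net proceeds: 26,386.38 / 24,590 − 1 = 0.073053 = 7.31%.

7.31%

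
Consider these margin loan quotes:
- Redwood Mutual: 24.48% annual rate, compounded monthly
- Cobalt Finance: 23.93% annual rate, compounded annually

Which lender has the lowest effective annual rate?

Redwood Mutual: (1 + 0.2448/12)^12 − 1 = 27.422%
Cobalt Finance: compounded annually, EAR = 23.930%
The lowest effective annual rate is Cobalt Finance at 23.930%.

Cobalt Finance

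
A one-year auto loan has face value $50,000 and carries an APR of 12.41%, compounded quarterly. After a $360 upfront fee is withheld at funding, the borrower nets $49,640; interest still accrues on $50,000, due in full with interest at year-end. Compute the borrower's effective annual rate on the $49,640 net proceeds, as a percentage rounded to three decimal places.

Amount owed after one year: 50,000 × (1 + 0.1241/4)^4 = 50,000 × 1.129996 = $56,499.78.
Effective rate on net proceeds: 56,499.78 / 49,640 − 1 = 0.138191 = 13.819%.

13.819%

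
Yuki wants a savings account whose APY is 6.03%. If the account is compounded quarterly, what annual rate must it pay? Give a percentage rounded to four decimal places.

(1 + r/4)^4 − 1 = 0.0603, so 1 + r/4 = 1.0603^(1/4).
r/4 = 0.014746, so r = 0.058983 = 5.8983%.

5.8983%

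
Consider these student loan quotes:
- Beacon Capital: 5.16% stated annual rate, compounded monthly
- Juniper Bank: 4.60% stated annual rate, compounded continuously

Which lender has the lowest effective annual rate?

Beacon Capital: (1 + 0.0516/12)^12 − 1 = 5.284%
Juniper Bank: e^0.0460 − 1 = 4.707%
The lowest effective annual rate is Juniper Bank at 4.707%.

Juniper Bank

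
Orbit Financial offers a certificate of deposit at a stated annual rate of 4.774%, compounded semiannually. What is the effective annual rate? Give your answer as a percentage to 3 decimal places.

4.831%

EAR = (1 + 0.04774/2)^2 − 1.
= (1 + 0.023870)^2 − 1 = 1.048310 − 1 = 4.831%.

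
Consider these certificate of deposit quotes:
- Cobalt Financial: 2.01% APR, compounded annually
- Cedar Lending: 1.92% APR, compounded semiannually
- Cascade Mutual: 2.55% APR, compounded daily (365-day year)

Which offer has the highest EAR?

Cascade Mutual

Cobalt Financial: compounded annually, EAR = 2.010%
Cedar Lending: (1 + 0.0192/2)^2 − 1 = 1.929%
Cascade Mutual: (1 + 0.0255/365)^365 − 1 = 2.583%
The highest effective annual rate is Cascade Mutual at 2.583%.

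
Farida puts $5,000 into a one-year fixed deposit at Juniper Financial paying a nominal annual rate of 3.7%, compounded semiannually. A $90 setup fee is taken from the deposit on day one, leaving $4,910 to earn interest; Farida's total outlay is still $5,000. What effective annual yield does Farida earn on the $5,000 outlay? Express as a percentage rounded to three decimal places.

Value after one year: 4,910 × (1 + 0.037/2)^2 = 4,910 × 1.037342 = $5,093.35.
Effective yield on the $5,000 outlay: 5,093.35 / 5,000 − 1 = 0.018670 = 1.867%.

1.867%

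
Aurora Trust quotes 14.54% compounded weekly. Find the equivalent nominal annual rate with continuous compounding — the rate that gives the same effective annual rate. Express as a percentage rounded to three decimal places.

EAR = (1 + 0.1454/52)^52 − 1 = 0.156267.
Equivalent continuous rate: r = ln(1 + 0.156267) = 0.145197 = 14.520%.

14.520%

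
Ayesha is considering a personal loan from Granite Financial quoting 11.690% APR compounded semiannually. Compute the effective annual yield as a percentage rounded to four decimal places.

EAR = (1 + 0.11690/2)^2 − 1.
= 1.120316 − 1 = 12.0316%.

12.0316%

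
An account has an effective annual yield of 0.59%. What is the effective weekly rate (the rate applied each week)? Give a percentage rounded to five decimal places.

The per-week rate i satisfies (1 + i)^52 = 1 + 0.0059.
i = 1.0059^(1/52) − 1 = 0.0001131 = 0.01131%.

0.01131%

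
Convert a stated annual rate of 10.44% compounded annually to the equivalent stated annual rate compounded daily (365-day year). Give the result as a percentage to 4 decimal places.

9.9316%

Compounded annually, EAR = nominal = 0.104400.
Solve (1 + r/365)^365 = 1.104400: r/365 = 1.104400^(1/365) − 1 = 0.000272, so r = 0.099316 = 9.9316%.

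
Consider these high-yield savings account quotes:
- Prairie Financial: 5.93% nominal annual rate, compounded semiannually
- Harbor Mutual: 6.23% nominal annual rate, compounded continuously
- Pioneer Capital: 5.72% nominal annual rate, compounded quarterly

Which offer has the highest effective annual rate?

Harbor Mutual

Prairie Financial: (1 + 0.0593/2)^2 − 1 = 6.018%
Harbor Mutual: e^0.0623 − 1 = 6.428%
Pioneer Capital: (1 + 0.0572/4)^4 − 1 = 5.844%
The highest effective annual rate is Harbor Mutual at 6.428%.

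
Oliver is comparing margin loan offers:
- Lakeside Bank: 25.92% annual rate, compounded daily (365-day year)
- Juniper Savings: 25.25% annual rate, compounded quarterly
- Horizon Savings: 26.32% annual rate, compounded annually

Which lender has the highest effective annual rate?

Lakeside Bank

Lakeside Bank: (1 + 0.2592/365)^365 − 1 = 29.577%
Juniper Savings: (1 + 0.2525/4)^4 − 1 = 27.743%
Horizon Savings: compounded annually, EAR = 26.320%
The highest effective annual rate is Lakeside Bank at 29.577%.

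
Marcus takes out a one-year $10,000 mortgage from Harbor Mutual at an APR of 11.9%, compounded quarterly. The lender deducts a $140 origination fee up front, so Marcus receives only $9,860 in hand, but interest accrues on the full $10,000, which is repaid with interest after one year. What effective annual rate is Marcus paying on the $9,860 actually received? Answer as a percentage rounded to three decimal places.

Amount owed after one year: 10,000 × (1 + 0.119/4)^4 = 10,000 × 1.124416 = $11,244.16.
Effective rate on net proceeds: 11,244.16 / 9,860 − 1 = 0.140382 = 14.038%.

14.038%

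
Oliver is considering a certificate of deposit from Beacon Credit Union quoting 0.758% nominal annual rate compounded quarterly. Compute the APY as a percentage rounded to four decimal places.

0.7602%

EAR = (1 + 0.00758/4)^4 − 1.
= (1 + 0.001895)^4 − 1 = 1.007602 − 1 = 0.7602%.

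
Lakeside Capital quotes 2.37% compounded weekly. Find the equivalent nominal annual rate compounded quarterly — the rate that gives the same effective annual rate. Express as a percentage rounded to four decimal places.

EAR = (1 + 0.0237/52)^52 − 1 = 0.023978.
Solve (1 + r/4)^4 = 1.023978: r/4 = 1.023978^(1/4) − 1 = 0.005941, so r = 0.023765 = 2.3765%.

2.3765%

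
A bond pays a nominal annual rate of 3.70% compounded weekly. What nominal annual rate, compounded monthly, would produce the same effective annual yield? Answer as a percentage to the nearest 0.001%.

EAR = (1 + 0.0370/52)^52 − 1 = 0.037679.
Solve (1 + r/12)^12 = 1.037679: r/12 = 1.037679^(1/12) − 1 = 0.003087, so r = 0.037044 = 3.704%.

3.704%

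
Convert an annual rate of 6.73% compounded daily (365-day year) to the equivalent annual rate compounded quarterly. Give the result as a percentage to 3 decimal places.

EAR = (1 + 0.0673/365)^365 − 1 = 0.069610.
Solve (1 + r/4)^4 = 1.069610: r/4 = 1.069610^(1/4) − 1 = 0.016966, so r = 0.067863 = 6.786%.

6.786%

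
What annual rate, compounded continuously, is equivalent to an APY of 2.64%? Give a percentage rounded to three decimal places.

Continuous: nominal r satisfies e^r − 1 = 0.0264.
r = ln(1 + 0.0264) = ln(1.0264) = 0.026058 = 2.606%.

2.606%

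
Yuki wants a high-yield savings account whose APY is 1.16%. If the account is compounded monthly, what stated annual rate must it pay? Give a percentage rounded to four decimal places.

1.1539%

(1 + r/12)^12 − 1 = 0.0116, so 1 + r/12 = 1.0116^(1/12).
r/12 = 0.000962, so r = 0.011539 = 1.1539%.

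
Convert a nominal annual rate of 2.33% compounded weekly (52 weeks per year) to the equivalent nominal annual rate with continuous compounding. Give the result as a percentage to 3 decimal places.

EAR = (1 + 0.0233/52)^52 − 1 = 0.023568.
Equivalent continuous rate: r = ln(1 + 0.023568) = 0.023295 = 2.329%.

2.329%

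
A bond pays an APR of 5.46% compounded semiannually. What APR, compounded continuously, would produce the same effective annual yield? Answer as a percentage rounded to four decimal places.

5.3868%

EAR = (1 + 0.0546/2)^2 − 1 = 0.055345.
Equivalent continuous rate: r = ln(1 + 0.055345) = 0.053868 = 5.3868%.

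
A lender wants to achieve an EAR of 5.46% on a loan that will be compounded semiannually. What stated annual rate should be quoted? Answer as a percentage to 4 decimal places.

5.3874%

(1 + r/2)^2 − 1 = 0.0546, so 1 + r/2 = 1.0546^(1/2).
r/2 = 0.026937, so r = 0.053874 = 5.3874%.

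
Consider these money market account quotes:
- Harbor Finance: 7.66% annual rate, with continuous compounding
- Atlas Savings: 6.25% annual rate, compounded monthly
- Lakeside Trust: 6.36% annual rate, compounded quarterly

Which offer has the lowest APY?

Atlas Savings

Harbor Finance: e^0.0766 − 1 = 7.961%
Atlas Savings: (1 + 0.0625/12)^12 − 1 = 6.432%
Lakeside Trust: (1 + 0.0636/4)^4 − 1 = 6.513%
The lowest effective annual rate is Atlas Savings at 6.432%.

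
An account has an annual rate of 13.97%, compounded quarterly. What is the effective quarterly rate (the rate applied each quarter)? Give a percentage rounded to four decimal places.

3.4925%

With a nominal annual rate compounded quarterly, the periodic rate is the nominal rate divided by 4.
i = 0.1397 / 4 = 0.0349250 = 3.4925%.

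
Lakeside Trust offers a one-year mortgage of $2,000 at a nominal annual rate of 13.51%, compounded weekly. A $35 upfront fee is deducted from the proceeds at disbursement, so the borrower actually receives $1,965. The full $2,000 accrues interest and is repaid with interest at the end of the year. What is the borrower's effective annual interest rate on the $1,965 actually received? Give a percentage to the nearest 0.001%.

16.484%

Amount owed after one year: 2,000 × (1 + 0.1351/52)^52 = 2,000 × 1.144451 = $2,288.90.
Effective rate on net proceeds: 2,288.90 / 1,965 − 1 = 0.164835 = 16.484%.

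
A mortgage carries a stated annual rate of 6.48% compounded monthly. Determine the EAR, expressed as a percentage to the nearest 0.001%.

EAR = (1 + 0.0648/12)^12 − 1.
= 1.066760 − 1 = 6.676%.

6.676%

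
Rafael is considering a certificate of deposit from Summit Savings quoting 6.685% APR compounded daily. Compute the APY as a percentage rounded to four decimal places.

EAR = (1 + 0.06685/365)^365 − 1.
= 1.069129 − 1 = 6.9129%.

6.9129%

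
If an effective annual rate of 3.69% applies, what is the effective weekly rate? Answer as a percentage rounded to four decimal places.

0.0697%

The per-week rate i satisfies (1 + i)^52 = 1 + 0.0369.
i = 1.0369^(1/52) − 1 = 0.0006971 = 0.0697%.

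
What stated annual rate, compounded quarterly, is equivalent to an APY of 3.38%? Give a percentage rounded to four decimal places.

3.3380%

(1 + r/4)^4 − 1 = 0.0338, so 1 + r/4 = 1.0338^(1/4).
r/4 = 0.008345, so r = 0.033380 = 3.3380%.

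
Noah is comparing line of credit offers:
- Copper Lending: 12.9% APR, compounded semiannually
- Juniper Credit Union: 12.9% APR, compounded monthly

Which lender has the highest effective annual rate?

Copper Lending: (1 + 0.129/2)^2 − 1 = 13.316%
Juniper Credit Union: (1 + 0.129/12)^12 − 1 = 13.691%
The highest effective annual rate is Juniper Credit Union at 13.691%.

Juniper Credit Union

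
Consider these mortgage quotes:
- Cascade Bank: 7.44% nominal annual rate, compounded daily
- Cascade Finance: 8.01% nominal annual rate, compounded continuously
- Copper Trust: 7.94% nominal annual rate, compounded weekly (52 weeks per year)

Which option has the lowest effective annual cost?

Cascade Bank: (1 + 0.0744/365)^365 − 1 = 7.723%
Cascade Finance: e^0.0801 − 1 = 8.340%
Copper Trust: (1 + 0.0794/52)^52 − 1 = 8.257%
The lowest effective annual rate is Cascade Bank at 7.723%.

Cascade Bank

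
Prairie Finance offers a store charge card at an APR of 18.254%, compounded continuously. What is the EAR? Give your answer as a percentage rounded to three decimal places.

20.026%

With continuous compounding, EAR = e^0.18254 − 1.
e^0.18254 = 1.200262, so EAR = 0.200262 = 20.026%.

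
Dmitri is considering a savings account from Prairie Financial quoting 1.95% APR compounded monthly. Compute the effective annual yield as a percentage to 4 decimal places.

EAR = (1 + 0.0195/12)^12 − 1.
= (1 + 0.001625)^12 − 1 = 1.019675 − 1 = 1.9675%.

1.9675%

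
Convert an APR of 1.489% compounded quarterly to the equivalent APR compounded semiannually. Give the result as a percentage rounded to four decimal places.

EAR = (1 + 0.01489/4)^4 − 1 = 0.014973.
Solve (1 + r/2)^2 = 1.014973: r/2 = 1.014973^(1/2) − 1 = 0.007459, so r = 0.014918 = 1.4918%.

1.4918%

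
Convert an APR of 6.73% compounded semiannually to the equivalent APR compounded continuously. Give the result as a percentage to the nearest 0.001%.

6.619%

EAR = (1 + 0.0673/2)^2 − 1 = 0.068432.
Equivalent continuous rate: r = ln(1 + 0.068432) = 0.066192 = 6.619%.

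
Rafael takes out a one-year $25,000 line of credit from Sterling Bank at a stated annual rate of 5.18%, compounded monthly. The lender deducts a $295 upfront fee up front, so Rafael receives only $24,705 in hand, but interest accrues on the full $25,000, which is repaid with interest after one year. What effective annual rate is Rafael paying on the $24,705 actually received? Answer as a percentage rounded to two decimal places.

6.56%

Amount owed after one year: 25,000 × (1 + 0.0518/12)^12 = 25,000 × 1.053048 = $26,326.19.
Effective rate on net proceeds: 26,326.19 / 24,705 − 1 = 0.065622 = 6.56%.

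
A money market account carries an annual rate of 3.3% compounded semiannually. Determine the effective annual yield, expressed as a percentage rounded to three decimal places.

3.327%

EAR = (1 + 0.033/2)^2 − 1.
= (1 + 0.016500)^2 − 1 = 1.033272 − 1 = 3.327%.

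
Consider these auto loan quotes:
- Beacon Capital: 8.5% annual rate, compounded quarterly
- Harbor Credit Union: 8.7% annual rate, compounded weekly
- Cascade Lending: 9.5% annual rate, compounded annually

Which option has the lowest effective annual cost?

Beacon Capital: (1 + 0.085/4)^4 − 1 = 8.775%
Harbor Credit Union: (1 + 0.087/52)^52 − 1 = 9.082%
Cascade Lending: compounded annually, EAR = 9.500%
The lowest effective annual rate is Beacon Capital at 8.775%.

Beacon Capital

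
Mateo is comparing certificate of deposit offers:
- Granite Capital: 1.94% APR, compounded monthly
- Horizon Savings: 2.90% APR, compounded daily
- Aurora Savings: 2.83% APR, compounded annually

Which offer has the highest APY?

Granite Capital: (1 + 0.0194/12)^12 − 1 = 1.957%
Horizon Savings: (1 + 0.0290/365)^365 − 1 = 2.942%
Aurora Savings: compounded annually, EAR = 2.830%
The highest effective annual rate is Horizon Savings at 2.942%.

Horizon Savings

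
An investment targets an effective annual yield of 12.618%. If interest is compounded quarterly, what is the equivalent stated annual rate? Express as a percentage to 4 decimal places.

12.0614%

(1 + r/4)^4 − 1 = 0.12618, so 1 + r/4 = 1.12618^(1/4).
r/4 = 0.030154, so r = 0.120614 = 12.0614%.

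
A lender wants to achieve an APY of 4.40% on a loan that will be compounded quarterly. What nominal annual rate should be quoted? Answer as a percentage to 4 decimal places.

4.3292%

(1 + r/4)^4 − 1 = 0.0440, so 1 + r/4 = 1.0440^(1/4).
r/4 = 0.010823, so r = 0.043292 = 4.3292%.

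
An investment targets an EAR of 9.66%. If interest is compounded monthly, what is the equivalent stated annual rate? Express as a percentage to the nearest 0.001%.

9.257%

(1 + r/12)^12 − 1 = 0.0966, so 1 + r/12 = 1.0966^(1/12).
r/12 = 0.007714, so r = 0.092570 = 9.257%.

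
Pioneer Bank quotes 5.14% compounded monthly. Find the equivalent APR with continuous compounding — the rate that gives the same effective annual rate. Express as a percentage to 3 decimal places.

EAR = (1 + 0.0514/12)^12 − 1 = 0.052628.
Equivalent continuous rate: r = ln(1 + 0.052628) = 0.051290 = 5.129%.

5.129%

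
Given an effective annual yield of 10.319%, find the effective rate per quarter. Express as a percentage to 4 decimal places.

2.4855%

The per-quarter rate i satisfies (1 + i)^4 = 1 + 0.10319.
i = 1.10319^(1/4) − 1 = 0.0248554 = 2.4855%.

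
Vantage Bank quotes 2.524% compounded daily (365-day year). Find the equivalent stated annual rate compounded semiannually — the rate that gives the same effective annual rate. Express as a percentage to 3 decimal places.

EAR = (1 + 0.02524/365)^365 − 1 = 0.025560.
Solve (1 + r/2)^2 = 1.025560: r/2 = 1.025560^(1/2) − 1 = 0.012700, so r = 0.025399 = 2.540%.

2.540%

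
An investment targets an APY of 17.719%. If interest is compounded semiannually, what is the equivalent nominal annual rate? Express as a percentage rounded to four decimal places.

16.9968%

(1 + r/2)^2 − 1 = 0.17719, so 1 + r/2 = 1.17719^(1/2).
r/2 = 0.084984, so r = 0.169968 = 16.9968%.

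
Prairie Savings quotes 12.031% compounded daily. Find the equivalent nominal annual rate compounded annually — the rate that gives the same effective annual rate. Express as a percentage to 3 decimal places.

EAR = (1 + 0.12031/365)^365 − 1 = 0.127824.
Compounded annually, the equivalent nominal rate is the EAR itself: 12.782%.

12.782%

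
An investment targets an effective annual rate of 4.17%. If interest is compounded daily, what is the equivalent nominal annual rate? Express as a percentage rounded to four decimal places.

(1 + r/365)^365 − 1 = 0.0417, so 1 + r/365 = 1.0417^(1/365).
r/365 = 0.000112, so r = 0.040856 = 4.0856%.

4.0856%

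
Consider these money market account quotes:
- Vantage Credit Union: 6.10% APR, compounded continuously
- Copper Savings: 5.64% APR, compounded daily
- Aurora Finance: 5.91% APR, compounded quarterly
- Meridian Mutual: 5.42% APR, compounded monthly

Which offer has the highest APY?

Vantage Credit Union: e^0.0610 − 1 = 6.290%
Copper Savings: (1 + 0.0564/365)^365 − 1 = 5.802%
Aurora Finance: (1 + 0.0591/4)^4 − 1 = 6.042%
Meridian Mutual: (1 + 0.0542/12)^12 − 1 = 5.557%
The highest effective annual rate is Vantage Credit Union at 6.290%.

Vantage Credit Union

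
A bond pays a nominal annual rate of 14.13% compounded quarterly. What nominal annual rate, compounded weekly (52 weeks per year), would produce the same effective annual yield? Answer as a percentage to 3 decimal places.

EAR = (1 + 0.1413/4)^4 − 1 = 0.148965.
Solve (1 + r/52)^52 = 1.148965: r/52 = 1.148965^(1/52) − 1 = 0.002674, so r = 0.139047 = 13.905%.

13.905%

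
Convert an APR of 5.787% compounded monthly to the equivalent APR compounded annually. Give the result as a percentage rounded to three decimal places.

EAR = (1 + 0.05787/12)^12 − 1 = 0.059430.
Compounded annually, the equivalent nominal rate is the EAR itself: 5.943%.

5.943%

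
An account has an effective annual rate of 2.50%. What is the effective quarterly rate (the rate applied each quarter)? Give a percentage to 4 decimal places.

0.6192%

The per-quarter rate i satisfies (1 + i)^4 = 1 + 0.0250.
i = 1.0250^(1/4) − 1 = 0.0061922 = 0.6192%.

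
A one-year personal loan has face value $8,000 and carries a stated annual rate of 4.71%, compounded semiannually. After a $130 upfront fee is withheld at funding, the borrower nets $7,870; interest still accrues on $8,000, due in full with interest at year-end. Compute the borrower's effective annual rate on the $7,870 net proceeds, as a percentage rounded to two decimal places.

6.50%

Amount owed after one year: 8,000 × (1 + 0.0471/2)^2 = 8,000 × 1.047655 = $8,381.24.
Effective rate on net proceeds: 8,381.24 / 7,870 − 1 = 0.064960 = 6.50%.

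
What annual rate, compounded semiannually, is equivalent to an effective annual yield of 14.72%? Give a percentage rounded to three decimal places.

14.215%

(1 + r/2)^2 − 1 = 0.1472, so 1 + r/2 = 1.1472^(1/2).
r/2 = 0.071074, so r = 0.142148 = 14.215%.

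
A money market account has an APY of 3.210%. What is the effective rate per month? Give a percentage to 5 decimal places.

0.26364%

The per-month rate i satisfies (1 + i)^12 = 1 + 0.03210.
i = 1.03210^(1/12) − 1 = 0.0026364 = 0.26364%.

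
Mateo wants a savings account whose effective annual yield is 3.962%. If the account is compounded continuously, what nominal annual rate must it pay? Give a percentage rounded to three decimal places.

3.886%

Continuous: nominal r satisfies e^r − 1 = 0.03962.
r = ln(1 + 0.03962) = ln(1.03962) = 0.038855 = 3.886%.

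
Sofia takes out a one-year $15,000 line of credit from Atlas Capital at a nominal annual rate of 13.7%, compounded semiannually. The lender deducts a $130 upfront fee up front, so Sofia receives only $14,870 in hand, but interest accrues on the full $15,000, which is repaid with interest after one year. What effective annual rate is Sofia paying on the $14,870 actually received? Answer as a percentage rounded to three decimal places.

15.167%

Amount owed after one year: 15,000 × (1 + 0.137/2)^2 = 15,000 × 1.141692 = $17,125.38.
Effective rate on net proceeds: 17,125.38 / 14,870 − 1 = 0.151673 = 15.167%.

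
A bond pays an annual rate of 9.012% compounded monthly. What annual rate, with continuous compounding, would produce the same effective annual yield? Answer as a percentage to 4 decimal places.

EAR = (1 + 0.09012/12)^12 − 1 = 0.093937.
Equivalent continuous rate: r = ln(1 + 0.093937) = 0.089783 = 8.9783%.

8.9783%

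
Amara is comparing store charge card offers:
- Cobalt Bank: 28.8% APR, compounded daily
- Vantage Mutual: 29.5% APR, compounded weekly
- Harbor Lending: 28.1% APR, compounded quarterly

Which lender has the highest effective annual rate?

Vantage Mutual

Cobalt Bank: (1 + 0.288/365)^365 − 1 = 33.361%
Vantage Mutual: (1 + 0.295/52)^52 − 1 = 34.201%
Harbor Lending: (1 + 0.281/4)^4 − 1 = 31.202%
The highest effective annual rate is Vantage Mutual at 34.201%.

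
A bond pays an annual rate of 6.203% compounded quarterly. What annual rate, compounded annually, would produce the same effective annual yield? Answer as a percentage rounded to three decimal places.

EAR = (1 + 0.06203/4)^4 − 1 = 0.063488.
Compounded annually, the equivalent nominal rate is the EAR itself: 6.349%.

6.349%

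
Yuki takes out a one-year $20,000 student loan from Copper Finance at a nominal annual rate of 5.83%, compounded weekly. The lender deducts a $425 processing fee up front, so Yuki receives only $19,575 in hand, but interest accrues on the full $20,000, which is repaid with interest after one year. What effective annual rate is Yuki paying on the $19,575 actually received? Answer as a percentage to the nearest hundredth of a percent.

8.30%

Amount owed after one year: 20,000 × (1 + 0.0583/52)^52 = 20,000 × 1.059998 = $21,199.97.
Effective rate on net proceeds: 21,199.97 / 19,575 − 1 = 0.083012 = 8.30%.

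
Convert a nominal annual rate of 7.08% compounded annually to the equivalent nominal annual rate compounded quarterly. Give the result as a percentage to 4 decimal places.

Compounded annually, EAR = nominal = 0.070800.
Solve (1 + r/4)^4 = 1.070800: r/4 = 1.070800^(1/4) − 1 = 0.017249, so r = 0.068994 = 6.8994%.

6.8994%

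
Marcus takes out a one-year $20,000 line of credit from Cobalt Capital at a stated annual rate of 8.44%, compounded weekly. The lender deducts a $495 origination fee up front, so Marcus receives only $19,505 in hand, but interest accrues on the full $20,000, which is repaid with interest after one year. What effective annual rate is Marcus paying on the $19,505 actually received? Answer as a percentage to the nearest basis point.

Amount owed after one year: 20,000 × (1 + 0.0844/52)^52 = 20,000 × 1.087990 = $21,759.79.
Effective rate on net proceeds: 21,759.79 / 19,505 − 1 = 0.115601 = 11.56%.

11.56%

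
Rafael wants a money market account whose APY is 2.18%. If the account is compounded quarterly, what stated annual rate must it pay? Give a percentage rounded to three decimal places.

2.162%

(1 + r/4)^4 − 1 = 0.0218, so 1 + r/4 = 1.0218^(1/4).
r/4 = 0.005406, so r = 0.021624 = 2.162%.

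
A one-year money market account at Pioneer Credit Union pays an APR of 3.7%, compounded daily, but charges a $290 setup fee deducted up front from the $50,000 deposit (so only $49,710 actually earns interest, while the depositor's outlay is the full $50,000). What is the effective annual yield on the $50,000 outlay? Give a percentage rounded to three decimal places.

Value after one year: 49,710 × (1 + 0.037/365)^365 = 49,710 × 1.037691 = $51,583.62.
Effective yield on the $50,000 outlay: 51,583.62 / 50,000 − 1 = 0.031672 = 3.167%.

3.167%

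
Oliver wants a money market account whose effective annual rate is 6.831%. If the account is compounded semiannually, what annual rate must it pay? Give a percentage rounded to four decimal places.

(1 + r/2)^2 − 1 = 0.06831, so 1 + r/2 = 1.06831^(1/2).
r/2 = 0.033591, so r = 0.067182 = 6.7182%.

6.7182%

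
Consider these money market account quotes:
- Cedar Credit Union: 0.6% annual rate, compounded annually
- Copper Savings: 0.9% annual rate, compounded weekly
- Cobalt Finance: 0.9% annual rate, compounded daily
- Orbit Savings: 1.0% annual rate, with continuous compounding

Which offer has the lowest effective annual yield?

Cedar Credit Union: compounded annually, EAR = 0.600%
Copper Savings: (1 + 0.009/52)^52 − 1 = 0.904%
Cobalt Finance: (1 + 0.009/365)^365 − 1 = 0.904%
Orbit Savings: e^0.010 − 1 = 1.005%
The lowest effective annual rate is Cedar Credit Union at 0.600%.

Cedar Credit Union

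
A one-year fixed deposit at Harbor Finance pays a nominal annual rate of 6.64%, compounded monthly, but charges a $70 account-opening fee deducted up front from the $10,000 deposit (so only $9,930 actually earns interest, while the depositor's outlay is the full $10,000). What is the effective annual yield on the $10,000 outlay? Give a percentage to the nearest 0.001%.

6.098%

Value after one year: 9,930 × (1 + 0.0664/12)^12 = 9,930 × 1.068459 = $10,609.79.
Effective yield on the $10,000 outlay: 10,609.79 / 10,000 − 1 = 0.060979 = 6.098%.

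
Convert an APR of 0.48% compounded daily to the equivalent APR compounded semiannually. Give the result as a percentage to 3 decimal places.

0.481%

EAR = (1 + 0.0048/365)^365 − 1 = 0.004812.
Solve (1 + r/2)^2 = 1.004812: r/2 = 1.004812^(1/2) − 1 = 0.002403, so r = 0.004806 = 0.481%.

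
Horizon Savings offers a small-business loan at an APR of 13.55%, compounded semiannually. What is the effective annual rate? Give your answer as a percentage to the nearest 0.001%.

EAR = (1 + 0.1355/2)^2 − 1.
= 1.140090 − 1 = 14.009%.

14.009%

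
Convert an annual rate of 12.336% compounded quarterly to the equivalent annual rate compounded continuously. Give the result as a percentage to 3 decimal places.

12.150%

EAR = (1 + 0.12336/4)^4 − 1 = 0.129185.
Equivalent continuous rate: r = ln(1 + 0.129185) = 0.121496 = 12.150%.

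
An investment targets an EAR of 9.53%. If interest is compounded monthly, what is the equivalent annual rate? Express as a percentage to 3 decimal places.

9.137%

(1 + r/12)^12 − 1 = 0.0953, so 1 + r/12 = 1.0953^(1/12).
r/12 = 0.007615, so r = 0.091374 = 9.137%.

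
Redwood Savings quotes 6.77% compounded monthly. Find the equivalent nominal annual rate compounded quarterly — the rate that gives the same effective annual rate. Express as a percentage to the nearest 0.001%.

6.808%

EAR = (1 + 0.0677/12)^12 − 1 = 0.069841.
Solve (1 + r/4)^4 = 1.069841: r/4 = 1.069841^(1/4) − 1 = 0.017021, so r = 0.068083 = 6.808%.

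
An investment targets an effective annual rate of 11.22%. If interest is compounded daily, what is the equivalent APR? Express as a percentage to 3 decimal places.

10.636%

(1 + r/365)^365 − 1 = 0.1122, so 1 + r/365 = 1.1122^(1/365).
r/365 = 0.000291, so r = 0.106356 = 10.636%.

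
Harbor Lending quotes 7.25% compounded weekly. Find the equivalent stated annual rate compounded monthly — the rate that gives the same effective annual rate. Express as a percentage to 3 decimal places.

EAR = (1 + 0.0725/52)^52 − 1 = 0.075139.
Solve (1 + r/12)^12 = 1.075139: r/12 = 1.075139^(1/12) − 1 = 0.006056, so r = 0.072669 = 7.267%.

7.267%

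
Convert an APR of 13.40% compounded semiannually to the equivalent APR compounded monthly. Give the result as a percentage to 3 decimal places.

EAR = (1 + 0.1340/2)^2 − 1 = 0.138489.
Solve (1 + r/12)^12 = 1.138489: r/12 = 1.138489^(1/12) − 1 = 0.010867, so r = 0.130405 = 13.041%.

13.041%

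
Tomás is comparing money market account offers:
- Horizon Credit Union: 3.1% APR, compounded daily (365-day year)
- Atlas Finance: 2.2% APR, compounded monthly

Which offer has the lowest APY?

Horizon Credit Union: (1 + 0.031/365)^365 − 1 = 3.148%
Atlas Finance: (1 + 0.022/12)^12 − 1 = 2.222%
The lowest effective annual rate is Atlas Finance at 2.222%.

Atlas Finance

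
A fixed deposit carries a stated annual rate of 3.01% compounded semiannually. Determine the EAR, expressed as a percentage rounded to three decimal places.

3.033%

EAR = (1 + 0.0301/2)^2 − 1.
= (1 + 0.015050)^2 − 1 = 1.030327 − 1 = 3.033%.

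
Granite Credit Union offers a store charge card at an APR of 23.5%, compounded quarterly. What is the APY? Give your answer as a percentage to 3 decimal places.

EAR = (1 + 0.235/4)^4 − 1.
= (1 + 0.058750)^4 − 1 = 1.256532 − 1 = 25.653%.

25.653%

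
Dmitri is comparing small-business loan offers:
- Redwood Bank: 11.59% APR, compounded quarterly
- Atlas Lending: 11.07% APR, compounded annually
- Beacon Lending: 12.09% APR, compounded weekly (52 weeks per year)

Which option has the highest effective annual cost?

Beacon Lending

Redwood Bank: (1 + 0.1159/4)^4 − 1 = 12.104%
Atlas Lending: compounded annually, EAR = 11.070%
Beacon Lending: (1 + 0.1209/52)^52 − 1 = 12.835%
The highest effective annual rate is Beacon Lending at 12.835%.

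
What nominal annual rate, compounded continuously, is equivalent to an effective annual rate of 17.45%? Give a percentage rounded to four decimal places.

Continuous: nominal r satisfies e^r − 1 = 0.1745.
r = ln(1 + 0.1745) = ln(1.1745) = 0.160843 = 16.0843%.

16.0843%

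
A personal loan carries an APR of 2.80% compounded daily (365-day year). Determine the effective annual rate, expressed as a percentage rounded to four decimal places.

2.8395%

EAR = (1 + 0.0280/365)^365 − 1.
= 1.028395 − 1 = 2.8395%.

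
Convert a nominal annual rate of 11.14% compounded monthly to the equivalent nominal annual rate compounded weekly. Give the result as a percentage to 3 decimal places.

EAR = (1 + 0.1114/12)^12 − 1 = 0.117268.
Solve (1 + r/52)^52 = 1.117268: r/52 = 1.117268^(1/52) − 1 = 0.002135, so r = 0.111004 = 11.100%.

11.100%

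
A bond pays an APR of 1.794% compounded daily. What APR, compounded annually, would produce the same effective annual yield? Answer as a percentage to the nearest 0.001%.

1.810%

EAR = (1 + 0.01794/365)^365 − 1 = 0.018101.
Compounded annually, the equivalent nominal rate is the EAR itself: 1.810%.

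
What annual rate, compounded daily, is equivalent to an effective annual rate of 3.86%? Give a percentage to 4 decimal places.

3.7876%

(1 + r/365)^365 − 1 = 0.0386, so 1 + r/365 = 1.0386^(1/365).
r/365 = 0.000104, so r = 0.037876 = 3.7876%.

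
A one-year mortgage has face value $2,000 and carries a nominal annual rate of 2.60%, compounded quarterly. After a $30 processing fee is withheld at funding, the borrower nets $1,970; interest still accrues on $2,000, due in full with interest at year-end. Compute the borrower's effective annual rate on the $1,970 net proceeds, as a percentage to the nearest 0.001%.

4.188%

Amount owed after one year: 2,000 × (1 + 0.0260/4)^4 = 2,000 × 1.026255 = $2,052.51.
Effective rate on net proceeds: 2,052.51 / 1,970 − 1 = 0.041883 = 4.188%.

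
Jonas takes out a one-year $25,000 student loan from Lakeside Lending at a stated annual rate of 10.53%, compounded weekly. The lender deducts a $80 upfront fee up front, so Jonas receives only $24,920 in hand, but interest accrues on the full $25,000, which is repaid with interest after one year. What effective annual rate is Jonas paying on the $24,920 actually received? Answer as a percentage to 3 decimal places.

11.449%

Amount owed after one year: 25,000 × (1 + 0.1053/52)^52 = 25,000 × 1.110926 = $27,773.14.
Effective rate on net proceeds: 27,773.14 / 24,920 − 1 = 0.114492 = 11.449%.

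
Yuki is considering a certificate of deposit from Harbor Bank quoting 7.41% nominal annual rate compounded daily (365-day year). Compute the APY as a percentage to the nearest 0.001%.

EAR = (1 + 0.0741/365)^365 − 1.
= 1.076906 − 1 = 7.691%.

7.691%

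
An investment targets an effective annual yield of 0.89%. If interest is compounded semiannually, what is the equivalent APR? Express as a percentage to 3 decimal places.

(1 + r/2)^2 − 1 = 0.0089, so 1 + r/2 = 1.0089^(1/2).
r/2 = 0.004440, so r = 0.008880 = 0.888%.

0.888%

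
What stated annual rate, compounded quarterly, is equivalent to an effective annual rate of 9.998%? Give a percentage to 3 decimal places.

(1 + r/4)^4 − 1 = 0.09998, so 1 + r/4 = 1.09998^(1/4).
r/4 = 0.024109, so r = 0.096436 = 9.644%.

9.644%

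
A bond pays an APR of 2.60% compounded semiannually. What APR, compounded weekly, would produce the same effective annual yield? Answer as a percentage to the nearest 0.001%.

EAR = (1 + 0.0260/2)^2 − 1 = 0.026169.
Solve (1 + r/52)^52 = 1.026169: r/52 = 1.026169^(1/52) − 1 = 0.000497, so r = 0.025839 = 2.584%.

2.584%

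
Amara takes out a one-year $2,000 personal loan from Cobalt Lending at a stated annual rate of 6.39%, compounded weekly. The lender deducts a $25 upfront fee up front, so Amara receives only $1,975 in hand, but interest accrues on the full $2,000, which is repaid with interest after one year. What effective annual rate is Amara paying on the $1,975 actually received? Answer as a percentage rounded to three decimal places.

7.944%

Amount owed after one year: 2,000 × (1 + 0.0639/52)^52 = 2,000 × 1.065944 = $2,131.89.
Effective rate on net proceeds: 2,131.89 / 1,975 − 1 = 0.079437 = 7.944%.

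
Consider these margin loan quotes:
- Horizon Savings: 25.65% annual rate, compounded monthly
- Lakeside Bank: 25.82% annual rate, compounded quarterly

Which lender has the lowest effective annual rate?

Horizon Savings: (1 + 0.2565/12)^12 − 1 = 28.891%
Lakeside Bank: (1 + 0.2582/4)^4 − 1 = 28.429%
The lowest effective annual rate is Lakeside Bank at 28.429%.

Lakeside Bank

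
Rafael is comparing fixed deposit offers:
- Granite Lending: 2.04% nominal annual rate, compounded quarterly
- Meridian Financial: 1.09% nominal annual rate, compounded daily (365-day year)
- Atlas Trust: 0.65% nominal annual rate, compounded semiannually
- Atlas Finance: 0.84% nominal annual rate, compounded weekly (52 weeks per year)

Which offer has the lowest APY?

Granite Lending: (1 + 0.0204/4)^4 − 1 = 2.056%
Meridian Financial: (1 + 0.0109/365)^365 − 1 = 1.096%
Atlas Trust: (1 + 0.0065/2)^2 − 1 = 0.651%
Atlas Finance: (1 + 0.0084/52)^52 − 1 = 0.843%
The lowest effective annual rate is Atlas Trust at 0.651%.

Atlas Trust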